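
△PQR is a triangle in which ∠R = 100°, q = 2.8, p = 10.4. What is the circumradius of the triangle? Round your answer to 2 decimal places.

By the law of cosines, r² = p² + q² − 2·p·q·cos R = 126.11, so r ≈ 11.23.
Area = ½·p·q·sin R ≈ 14.339.
Circumradius = r/(2 sin R) ≈ 5.7016.

5.70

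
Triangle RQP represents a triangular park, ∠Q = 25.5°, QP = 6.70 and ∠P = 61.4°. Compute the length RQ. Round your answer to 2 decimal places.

The third angle is ∠R = 180° − ∠Q − ∠P = 93.10°.
Law of sines: RQ = QP·sin P/sin R ≈ 5.8911.

5.89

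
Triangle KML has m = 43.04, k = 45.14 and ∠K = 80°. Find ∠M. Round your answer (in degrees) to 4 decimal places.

Law of sines: sin M = m·sin K/k ≈ 0.93899.
Since k ≥ m, only the acute value applies: ∠M ≈ 69.88°.
Then ∠L = 180° − ∠K − ∠M ≈ 30.12°.

∠M ≈ 69.8831°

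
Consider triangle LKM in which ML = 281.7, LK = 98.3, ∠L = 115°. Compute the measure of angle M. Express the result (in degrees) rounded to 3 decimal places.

∠M ≈ 15.409°

By the law of cosines, KM² = ML² + LK² − 2·ML·LK·cos L = 1.1242e+05, so KM ≈ 335.3.
Law of cosines again: cos M = (KM² + ML² − LK²)/(2·KM·ML) ≈ 0.96405, so ∠M ≈ 15.41°.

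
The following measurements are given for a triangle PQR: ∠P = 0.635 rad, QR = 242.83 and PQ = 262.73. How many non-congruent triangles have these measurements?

2

PQ·sin P = 262.73·sin(0.635 rad) ≈ 155.8.
Since PQ sin P < QR < PQ (155.8 < 242.83 < 262.73), two triangles exist.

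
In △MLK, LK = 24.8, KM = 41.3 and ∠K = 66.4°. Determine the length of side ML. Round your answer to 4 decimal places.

By the law of cosines, ML² = LK² + KM² − 2·LK·KM·cos K = 1500.6, so ML ≈ 38.738.

38.7379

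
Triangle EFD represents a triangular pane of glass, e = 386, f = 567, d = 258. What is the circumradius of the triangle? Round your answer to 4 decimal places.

334.7711

By the law of cosines, cos E = (f² + d² − e²) / (2·f·d) ≈ 0.81709, so ∠E ≈ 0.614 rad.
Circumradius = e/(2 sin E) ≈ 334.77.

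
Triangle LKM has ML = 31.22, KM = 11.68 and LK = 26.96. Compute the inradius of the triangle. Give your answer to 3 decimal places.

4.436

Semiperimeter s = (11.68 + 31.22 + 26.96)/2 = 34.93.
Heron's formula: area = √(34.93·23.25·3.71·7.97) ≈ 154.96.
Inradius = area/s = 154.96/34.93 ≈ 4.4364.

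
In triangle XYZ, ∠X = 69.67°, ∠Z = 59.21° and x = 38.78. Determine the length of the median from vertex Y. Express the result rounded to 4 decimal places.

The third angle is ∠Y = 180° − ∠Z − ∠X = 51.12°.
Law of sines: y = x·sin Y/sin X ≈ 32.194.
Law of sines: z = x·sin Z/sin X ≈ 35.527.
Median from Y: ½√(2·z² + 2·x² − y²) ≈ 33.525.

33.5248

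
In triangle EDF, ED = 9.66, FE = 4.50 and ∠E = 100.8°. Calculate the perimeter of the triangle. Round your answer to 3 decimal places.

perimeter ≈ 25.555

By the law of cosines, DF² = FE² + ED² − 2·FE·ED·cos E = 129.86, so DF ≈ 11.395.
Semiperimeter s = (11.395+4.5+9.66)/2 = 12.778.
Perimeter = 11.395 + 4.5 + 9.66 = 25.555.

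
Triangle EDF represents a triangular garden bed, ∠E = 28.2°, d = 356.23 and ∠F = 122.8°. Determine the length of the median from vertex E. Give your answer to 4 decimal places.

m_E ≈ 473.3340

The third angle is ∠D = 180° − ∠F − ∠E = 29.00°.
Law of sines: e = d·sin E/sin D ≈ 347.22.
Law of sines: f = d·sin F/sin D ≈ 617.63.
Median from E: ½√(2·d² + 2·f² − e²) ≈ 473.33.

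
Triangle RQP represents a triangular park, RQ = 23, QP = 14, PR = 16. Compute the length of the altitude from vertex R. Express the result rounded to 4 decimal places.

15.7619

Semiperimeter s = (14 + 16 + 23)/2 = 26.5.
Heron's formula: area = √(26.5·12.5·10.5·3.5) ≈ 110.33.
The altitude from R has length 2·area/QP ≈ 15.762.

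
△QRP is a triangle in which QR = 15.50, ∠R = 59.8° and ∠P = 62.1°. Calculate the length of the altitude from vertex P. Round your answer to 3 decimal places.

The third angle is ∠Q = 180° − ∠R − ∠P = 58.10°.
Law of sines: RP = QR·sin Q/sin P ≈ 14.89.
Law of sines: PQ = QR·sin R/sin P ≈ 15.158.
Area = ½·QR·RP·sin R ≈ 99.734.
The altitude from P has length 2·area/QR ≈ 12.869.

h_P ≈ 12.869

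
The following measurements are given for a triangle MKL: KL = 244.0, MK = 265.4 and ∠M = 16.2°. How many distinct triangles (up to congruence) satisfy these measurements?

MK·sin M = 265.4·sin(16.2°) ≈ 74.04.
Since MK sin M < KL < MK (74.04 < 244.0 < 265.4), two triangles exist.

2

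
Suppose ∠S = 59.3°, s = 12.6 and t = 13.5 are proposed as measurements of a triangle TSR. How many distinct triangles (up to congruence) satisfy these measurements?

t·sin S = 13.5·sin(59.3°) ≈ 11.61.
Since t sin S < s < t (11.61 < 12.6 < 13.5), two triangles exist.

2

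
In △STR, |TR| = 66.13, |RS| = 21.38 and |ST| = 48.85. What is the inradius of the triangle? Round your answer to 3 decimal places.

Semiperimeter s = (66.13 + 21.38 + 48.85)/2 = 68.18.
Heron's formula: area = √(68.18·2.05·46.8·19.33) ≈ 355.59.
Inradius = area/s = 355.59/68.18 ≈ 5.2154.

r ≈ 5.215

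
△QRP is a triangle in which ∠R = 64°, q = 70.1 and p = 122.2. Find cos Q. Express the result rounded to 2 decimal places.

cos Q ≈ 0.82

By the law of cosines, r² = p² + q² − 2·p·q·cos R = 12336, so r ≈ 111.07.
Law of cosines again: cos Q = (r² + p² − q²)/(2·r·p) ≈ 0.82354, so ∠Q ≈ 34.56°.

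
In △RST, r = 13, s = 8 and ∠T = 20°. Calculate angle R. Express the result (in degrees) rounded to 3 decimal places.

By the law of cosines, t² = r² + s² − 2·r·s·cos T = 37.544, so t ≈ 6.1273.
Law of cosines again: cos R = (s² + t² − r²)/(2·s·t) ≈ -0.68807, so ∠R ≈ 133.48°.

133.477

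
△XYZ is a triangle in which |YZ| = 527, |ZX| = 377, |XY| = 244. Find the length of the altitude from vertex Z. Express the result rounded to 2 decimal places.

Semiperimeter s = (527 + 377 + 244)/2 = 574.
Heron's formula: area = √(574·47·197·330) ≈ 41879.
The altitude from Z has length 2·area/|XY| ≈ 343.27.

343.27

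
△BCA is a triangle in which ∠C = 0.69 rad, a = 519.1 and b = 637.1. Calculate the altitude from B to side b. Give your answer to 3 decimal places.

By the law of cosines, c² = a² + b² − 2·a·b·cos C = 1.6523e+05, so c ≈ 406.49.
Area = ½·a·b·sin C ≈ 1.0526e+05.
The altitude from B has length 2·area/b ≈ 330.43.

330.426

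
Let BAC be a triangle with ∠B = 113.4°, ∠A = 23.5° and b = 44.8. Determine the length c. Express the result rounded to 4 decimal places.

The third angle is ∠C = 180° − ∠B − ∠A = 43.10°.
Law of sines: c = b·sin C/sin B ≈ 33.354.

33.3539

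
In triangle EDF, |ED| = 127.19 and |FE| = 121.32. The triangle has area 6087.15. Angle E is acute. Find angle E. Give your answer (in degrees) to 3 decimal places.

52.089

From area = ½·|FE|·|ED|·sin E, we get sin E = 2·area/(|FE|·|ED|) ≈ 0.78897.
Taking the acute solution, ∠E ≈ 52.09°.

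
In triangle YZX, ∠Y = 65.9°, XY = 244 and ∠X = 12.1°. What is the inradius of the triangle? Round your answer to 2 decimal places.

The third angle is ∠Z = 180° − ∠X − ∠Y = 102.00°.
Law of sines: ZX = XY·sin Y/sin Z ≈ 227.71.
Law of sines: YZ = XY·sin X/sin Z ≈ 52.29.
Area = ½·XY·ZX·sin X ≈ 5823.3.
Semiperimeter s = (227.71+244+52.29)/2 = 262.
Inradius = area/s = 5823.3/262 ≈ 22.226.

r ≈ 22.23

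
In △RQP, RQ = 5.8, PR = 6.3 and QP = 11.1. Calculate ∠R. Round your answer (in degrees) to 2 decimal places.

By the law of cosines, cos R = (PR² + RQ² − QP²) / (2·PR·RQ) ≈ -0.68254, so ∠R ≈ 133.04°.

∠R ≈ 133.04°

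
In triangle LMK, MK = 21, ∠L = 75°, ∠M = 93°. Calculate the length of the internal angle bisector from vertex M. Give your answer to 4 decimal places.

t_M ≈ 5.1207

The third angle is ∠K = 180° − ∠L − ∠M = 12.00°.
Law of sines: KL = MK·sin M/sin L ≈ 21.711.
Law of sines: LM = MK·sin K/sin L ≈ 4.5202.
The bisector from M has length 2·LM·MK·cos(∠M/2)/(LM+MK) ≈ 5.1207.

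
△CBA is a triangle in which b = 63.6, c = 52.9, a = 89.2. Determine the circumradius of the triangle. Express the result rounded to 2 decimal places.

R ≈ 45.22

By the law of cosines, cos C = (b² + a² − c²) / (2·b·a) ≈ 0.81112, so ∠C ≈ 35.79°.
Circumradius = c/(2 sin C) ≈ 45.223.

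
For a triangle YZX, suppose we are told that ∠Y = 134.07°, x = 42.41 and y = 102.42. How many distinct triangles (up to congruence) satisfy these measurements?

x·sin Y = 42.41·sin(134.07°) ≈ 30.47.
Since ∠Y is not acute, a triangle exists only if y > x; here y > x, so there is exactly one triangle.

1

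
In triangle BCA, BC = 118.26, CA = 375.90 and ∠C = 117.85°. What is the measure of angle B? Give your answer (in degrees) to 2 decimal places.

48.52

By the law of cosines, AB² = BC² + CA² − 2·BC·CA·cos C = 1.9682e+05, so AB ≈ 443.64.
Law of cosines again: cos B = (AB² + BC² − CA²)/(2·AB·BC) ≈ 0.66239, so ∠B ≈ 48.52°.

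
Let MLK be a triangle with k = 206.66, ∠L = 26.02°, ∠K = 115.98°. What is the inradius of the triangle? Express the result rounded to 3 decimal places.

The third angle is ∠M = 180° − ∠L − ∠K = 38.00°.
Law of sines: m = k·sin M/sin K ≈ 141.54.
Law of sines: l = k·sin L/sin K ≈ 100.85.
Area = ½·k·m·sin L ≈ 6415.7.
Semiperimeter s = (141.54+100.85+206.66)/2 = 224.52.
Inradius = area/s = 6415.7/224.52 ≈ 28.575.

28.575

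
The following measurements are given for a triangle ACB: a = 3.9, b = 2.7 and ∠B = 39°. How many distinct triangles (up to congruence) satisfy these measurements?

a·sin B = 3.9·sin(39°) ≈ 2.454.
Since a sin B < b < a (2.454 < 2.7 < 3.9), two triangles exist.

2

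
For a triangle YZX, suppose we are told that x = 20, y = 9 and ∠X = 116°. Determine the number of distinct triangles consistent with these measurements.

y·sin X = 9·sin(116°) ≈ 8.089.
Since ∠X is not acute, a triangle exists only if x > y; here x > y, so there is exactly one triangle.

1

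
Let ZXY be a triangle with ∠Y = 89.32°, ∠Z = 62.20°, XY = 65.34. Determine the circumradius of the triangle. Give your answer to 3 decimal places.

36.933

The third angle is ∠X = 180° − ∠Y − ∠Z = 28.48°.
Law of sines: YZ = XY·sin X/sin Z ≈ 35.223.
Law of sines: ZX = XY·sin Y/sin Z ≈ 73.86.
Circumradius = XY/(2 sin Z) ≈ 36.933.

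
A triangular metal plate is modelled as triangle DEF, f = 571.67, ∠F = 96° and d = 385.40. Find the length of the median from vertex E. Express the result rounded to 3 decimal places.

m_E ≈ 448.144

Law of sines: sin D = d·sin F/f ≈ 0.67047.
Since f ≥ d, only the acute value applies: ∠D ≈ 42.10°.
Then ∠E = 180° − ∠F − ∠D ≈ 41.90°.
Law of sines gives e = f·sin E/sin F ≈ 383.86.
Median from E: ½√(2·f² + 2·d² − e²) ≈ 448.14.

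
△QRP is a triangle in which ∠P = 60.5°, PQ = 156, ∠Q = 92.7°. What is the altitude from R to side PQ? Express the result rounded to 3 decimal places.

300.802

The third angle is ∠R = 180° − ∠P − ∠Q = 26.80°.
Law of sines: RP = PQ·sin Q/sin R ≈ 345.61.
Law of sines: QR = PQ·sin P/sin R ≈ 301.14.
Area = ½·PQ·RP·sin P ≈ 23463.
The altitude from R has length 2·area/PQ ≈ 300.8.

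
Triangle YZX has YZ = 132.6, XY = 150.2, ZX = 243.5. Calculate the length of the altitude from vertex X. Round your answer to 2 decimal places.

Semiperimeter s = (243.5 + 150.2 + 132.6)/2 = 263.15.
Heron's formula: area = √(263.15·19.65·112.95·130.55) ≈ 8732.
The altitude from X has length 2·area/YZ ≈ 131.7.

h_X ≈ 131.70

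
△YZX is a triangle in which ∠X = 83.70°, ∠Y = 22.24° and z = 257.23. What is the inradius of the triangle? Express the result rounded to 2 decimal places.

r ≈ 41.46

The third angle is ∠Z = 180° − ∠X − ∠Y = 74.06°.
Law of sines: y = z·sin Y/sin Z ≈ 101.25.
Law of sines: x = z·sin X/sin Z ≈ 265.9.
Area = ½·z·y·sin X ≈ 12944.
Semiperimeter s = (101.25+257.23+265.9)/2 = 312.19.
Inradius = area/s = 12944/312.19 ≈ 41.461.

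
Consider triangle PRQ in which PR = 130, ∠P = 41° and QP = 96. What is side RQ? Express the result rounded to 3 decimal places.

By the law of cosines, RQ² = QP² + PR² − 2·QP·PR·cos P = 7278.4, so RQ ≈ 85.314.

85.314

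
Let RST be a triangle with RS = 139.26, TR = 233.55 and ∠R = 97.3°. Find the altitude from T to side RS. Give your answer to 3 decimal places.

h_T ≈ 231.657

By the law of cosines, ST² = TR² + RS² − 2·TR·RS·cos R = 82204, so ST ≈ 286.71.
Area = ½·TR·RS·sin R ≈ 16130.
The altitude from T has length 2·area/RS ≈ 231.66.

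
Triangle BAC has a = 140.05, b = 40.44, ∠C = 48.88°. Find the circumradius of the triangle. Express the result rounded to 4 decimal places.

By the law of cosines, c² = b² + a² − 2·b·a·cos C = 13800, so c ≈ 117.47.
Area = ½·b·a·sin C ≈ 2133.3.
Circumradius = c/(2 sin C) ≈ 77.969.

R ≈ 77.9695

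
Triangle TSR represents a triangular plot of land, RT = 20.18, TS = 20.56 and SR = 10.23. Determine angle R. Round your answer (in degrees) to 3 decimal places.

∠R ≈ 77.527°

By the law of cosines, cos R = (SR² + RT² − TS²) / (2·SR·RT) ≈ 0.21597, so ∠R ≈ 77.53°.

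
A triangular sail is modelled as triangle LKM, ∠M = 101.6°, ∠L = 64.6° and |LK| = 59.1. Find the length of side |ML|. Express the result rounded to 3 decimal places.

The third angle is ∠K = 180° − ∠M − ∠L = 13.80°.
Law of sines: |ML| = |LK|·sin K/sin M ≈ 14.391.

14.391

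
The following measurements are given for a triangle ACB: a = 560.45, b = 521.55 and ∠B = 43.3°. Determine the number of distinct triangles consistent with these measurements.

2

a·sin B = 560.45·sin(43.3°) ≈ 384.4.
Since a sin B < b < a (384.4 < 521.55 < 560.45), two triangles exist.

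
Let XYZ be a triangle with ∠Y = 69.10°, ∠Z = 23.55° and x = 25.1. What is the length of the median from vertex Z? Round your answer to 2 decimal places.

The third angle is ∠X = 180° − ∠Y − ∠Z = 87.35°.
Law of sines: y = x·sin Y/sin X ≈ 23.474.
Law of sines: z = x·sin Z/sin X ≈ 10.039.
Median from Z: ½√(2·x² + 2·y² − z²) ≈ 23.776.

m_Z ≈ 23.78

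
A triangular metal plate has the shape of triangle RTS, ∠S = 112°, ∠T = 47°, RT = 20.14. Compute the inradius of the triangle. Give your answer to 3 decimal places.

The third angle is ∠R = 180° − ∠T − ∠S = 21.00°.
Law of sines: TS = RT·sin R/sin S ≈ 7.7844.
Law of sines: SR = RT·sin T/sin S ≈ 15.886.
Area = ½·RT·TS·sin T ≈ 57.33.
Semiperimeter s = (7.7844+15.886+20.14)/2 = 21.905.
Inradius = area/s = 57.33/21.905 ≈ 2.6172.

2.617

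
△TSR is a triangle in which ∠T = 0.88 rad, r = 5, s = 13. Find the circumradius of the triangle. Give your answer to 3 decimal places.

6.840

By the law of cosines, t² = s² + r² − 2·s·r·cos T = 111.17, so t ≈ 10.544.
Area = ½·s·r·sin T ≈ 25.049.
Circumradius = t/(2 sin T) ≈ 6.84.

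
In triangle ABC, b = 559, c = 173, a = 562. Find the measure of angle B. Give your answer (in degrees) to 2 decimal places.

∠B ≈ 80.14°

By the law of cosines, cos B = (c² + a² − b²) / (2·c·a) ≈ 0.17121, so ∠B ≈ 80.14°.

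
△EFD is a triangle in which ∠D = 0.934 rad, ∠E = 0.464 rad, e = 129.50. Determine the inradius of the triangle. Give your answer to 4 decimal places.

45.8581

The third angle is ∠F = π − ∠D − ∠E = 1.744 rad.
Law of sines: f = e·sin F/sin E ≈ 285.06.
Law of sines: d = e·sin D/sin E ≈ 232.65.
Area = ½·e·f·sin D ≈ 14840.
Semiperimeter s = (129.5+285.06+232.65)/2 = 323.6.
Inradius = area/s = 14840/323.6 ≈ 45.858.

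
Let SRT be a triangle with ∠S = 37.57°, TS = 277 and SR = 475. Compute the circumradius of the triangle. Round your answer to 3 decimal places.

By the law of cosines, RT² = TS² + SR² − 2·TS·SR·cos S = 93779, so RT ≈ 306.23.
Area = ½·TS·SR·sin S ≈ 40113.
Circumradius = RT/(2 sin S) ≈ 251.12.

251.122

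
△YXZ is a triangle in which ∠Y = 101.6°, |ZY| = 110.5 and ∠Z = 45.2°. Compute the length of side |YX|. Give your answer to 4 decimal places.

143.1936

The third angle is ∠X = 180° − ∠Z − ∠Y = 33.20°.
Law of sines: |YX| = |ZY|·sin Z/sin X ≈ 143.19.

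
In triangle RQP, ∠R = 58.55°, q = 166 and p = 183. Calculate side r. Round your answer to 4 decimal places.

By the law of cosines, r² = q² + p² − 2·q·p·cos R = 29345, so r ≈ 171.3.

171.3047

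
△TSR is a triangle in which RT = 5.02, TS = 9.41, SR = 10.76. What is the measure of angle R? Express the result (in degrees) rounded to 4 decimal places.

∠R ≈ 60.9662°

By the law of cosines, cos R = (SR² + RT² − TS²) / (2·SR·RT) ≈ 0.48533, so ∠R ≈ 60.97°.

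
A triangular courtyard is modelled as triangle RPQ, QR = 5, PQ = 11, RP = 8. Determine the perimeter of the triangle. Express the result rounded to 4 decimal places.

24.0000

Perimeter = 11 + 5 + 8 = 24.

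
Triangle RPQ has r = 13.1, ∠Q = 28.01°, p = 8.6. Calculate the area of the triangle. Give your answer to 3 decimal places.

Area = ½·r·p·sin Q ≈ 26.454.

26.454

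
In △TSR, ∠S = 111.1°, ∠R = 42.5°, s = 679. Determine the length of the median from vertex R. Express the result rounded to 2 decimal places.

471.64

The third angle is ∠T = 180° − ∠S − ∠R = 26.40°.
Law of sines: t = s·sin T/sin S ≈ 323.6.
Law of sines: r = s·sin R/sin S ≈ 491.69.
Median from R: ½√(2·t² + 2·s² − r²) ≈ 471.64.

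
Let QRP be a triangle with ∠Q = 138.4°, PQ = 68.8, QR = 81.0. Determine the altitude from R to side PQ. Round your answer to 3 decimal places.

h_R ≈ 53.778

By the law of cosines, RP² = PQ² + QR² − 2·PQ·QR·cos Q = 19629, so RP ≈ 140.1.
Area = ½·PQ·QR·sin Q ≈ 1850.
The altitude from R has length 2·area/PQ ≈ 53.778.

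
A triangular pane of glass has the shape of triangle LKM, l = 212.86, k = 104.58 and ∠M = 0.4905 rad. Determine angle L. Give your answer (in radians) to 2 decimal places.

∠L ≈ 2.26 rad

By the law of cosines, m² = l² + k² − 2·l·k·cos M = 16974, so m ≈ 130.28.
Law of cosines again: cos L = (k² + m² − l²)/(2·k·m) ≈ -0.63848, so ∠L ≈ 2.2633 rad.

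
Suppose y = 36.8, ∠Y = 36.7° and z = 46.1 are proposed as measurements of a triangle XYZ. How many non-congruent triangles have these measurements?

z·sin Y = 46.1·sin(36.7°) ≈ 27.55.
Since z sin Y < y < z (27.55 < 36.8 < 46.1), two triangles exist.

2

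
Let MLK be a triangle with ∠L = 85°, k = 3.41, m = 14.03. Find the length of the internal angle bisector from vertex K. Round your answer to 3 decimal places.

By the law of cosines, l² = k² + m² − 2·k·m·cos L = 200.13, so l ≈ 14.147.
Law of cosines again: cos K = (m² + l² − k²)/(2·m·l) ≈ 0.97074, so ∠K ≈ 13.89°.
The bisector from K has length 2·m·l·cos(∠K/2)/(m+l) ≈ 13.985.

t_K ≈ 13.985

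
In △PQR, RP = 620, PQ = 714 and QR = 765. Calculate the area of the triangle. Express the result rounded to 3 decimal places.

Semiperimeter s = (765 + 620 + 714)/2 = 1049.5.
Heron's formula: area = √(1049.5·284.5·429.5·335.5) ≈ 2.0742e+05.

207424.572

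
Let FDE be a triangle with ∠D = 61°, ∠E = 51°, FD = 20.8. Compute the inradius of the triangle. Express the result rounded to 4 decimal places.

6.5404

The third angle is ∠F = 180° − ∠D − ∠E = 68.00°.
Law of sines: DE = FD·sin F/sin E ≈ 24.816.
Law of sines: EF = FD·sin D/sin E ≈ 23.409.
Area = ½·FD·DE·sin D ≈ 225.72.
Semiperimeter s = (24.816+23.409+20.8)/2 = 34.512.
Inradius = area/s = 225.72/34.512 ≈ 6.5404.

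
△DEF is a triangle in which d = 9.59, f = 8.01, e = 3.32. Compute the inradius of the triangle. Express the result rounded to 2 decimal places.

r ≈ 1.21

Semiperimeter s = (9.59 + 3.32 + 8.01)/2 = 10.46.
Heron's formula: area = √(10.46·0.87·7.14·2.45) ≈ 12.617.
Inradius = area/s = 12.617/10.46 ≈ 1.2062.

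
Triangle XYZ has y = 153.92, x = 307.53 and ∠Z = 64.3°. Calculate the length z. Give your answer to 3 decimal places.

277.870

By the law of cosines, z² = x² + y² − 2·x·y·cos Z = 77212, so z ≈ 277.87.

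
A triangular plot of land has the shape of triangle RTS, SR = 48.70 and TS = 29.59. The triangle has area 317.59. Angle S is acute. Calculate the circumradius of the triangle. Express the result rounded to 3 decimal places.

From area = ½·TS·SR·sin S, we get sin S = 2·area/(TS·SR) ≈ 0.44078.
Taking the acute solution, ∠S ≈ 26.15°.
Law of cosines then gives RT ≈ 25.696.
Circumradius = RT/(2 sin S) ≈ 29.148.

29.148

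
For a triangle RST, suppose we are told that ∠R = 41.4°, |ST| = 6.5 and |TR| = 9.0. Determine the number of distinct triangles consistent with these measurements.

2

|TR|·sin R = 9.0·sin(41.4°) ≈ 5.952.
Since |TR| sin R < |ST| < |TR| (5.952 < 6.5 < 9.0), two triangles exist.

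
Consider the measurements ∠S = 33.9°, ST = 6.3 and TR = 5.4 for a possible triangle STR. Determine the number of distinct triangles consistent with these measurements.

ST·sin S = 6.3·sin(33.9°) ≈ 3.514.
Since ST sin S < TR < ST (3.514 < 5.4 < 6.3), two triangles exist.

2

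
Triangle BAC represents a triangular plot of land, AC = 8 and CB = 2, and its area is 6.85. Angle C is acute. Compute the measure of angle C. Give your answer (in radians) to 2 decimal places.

∠C ≈ 1.03 rad

From area = ½·AC·CB·sin C, we get sin C = 2·area/(AC·CB) ≈ 0.85625.
Taking the acute solution, ∠C ≈ 1.028 rad.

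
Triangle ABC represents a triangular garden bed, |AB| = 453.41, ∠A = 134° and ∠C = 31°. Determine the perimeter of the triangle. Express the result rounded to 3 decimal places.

The third angle is ∠B = 180° − ∠C − ∠A = 15.00°.
Law of sines: |BC| = |AB|·sin A/sin C ≈ 633.27.
Law of sines: |CA| = |AB|·sin B/sin C ≈ 227.85.
Semiperimeter s = (633.27+227.85+453.41)/2 = 657.26.
Perimeter = 633.27 + 227.85 + 453.41 = 1314.5.

1314.525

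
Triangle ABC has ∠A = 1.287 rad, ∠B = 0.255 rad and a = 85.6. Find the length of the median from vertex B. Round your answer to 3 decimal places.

m_B ≈ 86.656

The third angle is ∠C = π − ∠A − ∠B = 1.600 rad.
Law of sines: b = a·sin B/sin A ≈ 22.492.
Law of sines: c = a·sin C/sin A ≈ 89.13.
Median from B: ½√(2·c² + 2·a² − b²) ≈ 86.656.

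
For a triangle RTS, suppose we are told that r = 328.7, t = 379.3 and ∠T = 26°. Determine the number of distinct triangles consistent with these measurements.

r·sin T = 328.7·sin(26°) ≈ 144.1.
Since t ≥ r, exactly one triangle exists.

1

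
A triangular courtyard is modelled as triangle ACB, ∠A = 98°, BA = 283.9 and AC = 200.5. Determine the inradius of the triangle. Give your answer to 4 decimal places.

66.0006

By the law of cosines, CB² = BA² + AC² − 2·BA·AC·cos A = 1.3664e+05, so CB ≈ 369.65.
Area = ½·BA·AC·sin A ≈ 28184.
Semiperimeter s = (369.65+283.9+200.5)/2 = 427.03.
Inradius = area/s = 28184/427.03 ≈ 66.001.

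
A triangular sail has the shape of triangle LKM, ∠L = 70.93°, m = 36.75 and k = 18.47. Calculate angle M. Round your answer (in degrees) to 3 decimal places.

79.459

By the law of cosines, l² = k² + m² − 2·k·m·cos L = 1248.2, so l ≈ 35.329.
Law of cosines again: cos M = (l² + k² − m²)/(2·l·k) ≈ 0.18293, so ∠M ≈ 79.46°.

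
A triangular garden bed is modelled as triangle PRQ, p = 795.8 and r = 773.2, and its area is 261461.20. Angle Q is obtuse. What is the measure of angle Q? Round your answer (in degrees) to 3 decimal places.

121.805

From area = ½·p·r·sin Q, we get sin Q = 2·area/(p·r) ≈ 0.84985.
Taking the obtuse solution, ∠Q ≈ 121.80°.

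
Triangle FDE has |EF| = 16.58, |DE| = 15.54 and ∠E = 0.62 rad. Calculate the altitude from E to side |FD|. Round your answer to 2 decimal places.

By the law of cosines, |FD|² = |DE|² + |EF|² − 2·|DE|·|EF|·cos E = 96.991, so |FD| ≈ 9.8484.
Area = ½·|DE|·|EF|·sin E ≈ 74.853.
The altitude from E has length 2·area/|FD| ≈ 15.201.

h_E ≈ 15.20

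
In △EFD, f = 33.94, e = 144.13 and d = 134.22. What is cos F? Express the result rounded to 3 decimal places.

By the law of cosines, cos F = (d² + e² − f²) / (2·d·e) ≈ 0.97277, so ∠F ≈ 13.40°.

0.973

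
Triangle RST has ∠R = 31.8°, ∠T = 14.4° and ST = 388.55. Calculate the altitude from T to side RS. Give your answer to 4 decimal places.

280.4399

The third angle is ∠S = 180° − ∠T − ∠R = 133.80°.
Law of sines: TR = ST·sin S/sin R ≈ 532.19.
Law of sines: RS = ST·sin T/sin R ≈ 183.37.
Area = ½·ST·TR·sin T ≈ 25712.
The altitude from T has length 2·area/RS ≈ 280.44.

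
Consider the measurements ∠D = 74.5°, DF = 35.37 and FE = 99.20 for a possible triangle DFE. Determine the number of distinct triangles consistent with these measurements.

DF·sin D = 35.37·sin(74.5°) ≈ 34.08.
Since FE ≥ DF, exactly one triangle exists.

1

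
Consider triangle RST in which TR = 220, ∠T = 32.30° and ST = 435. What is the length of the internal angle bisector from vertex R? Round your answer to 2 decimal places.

By the law of cosines, RS² = ST² + TR² − 2·ST·TR·cos T = 75842, so RS ≈ 275.39.
Law of cosines again: cos R = (TR² + RS² − ST²)/(2·TR·RS) ≈ -0.53628, so ∠R ≈ 122.43°.
The bisector from R has length 2·TR·RS·cos(∠R/2)/(TR+RS) ≈ 117.78.

t_R ≈ 117.78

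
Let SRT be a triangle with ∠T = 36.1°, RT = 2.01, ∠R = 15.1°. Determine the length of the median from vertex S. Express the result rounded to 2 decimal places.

0.61

The third angle is ∠S = 180° − ∠R − ∠T = 128.80°.
Law of sines: TS = RT·sin R/sin S ≈ 0.67187.
Law of sines: SR = RT·sin T/sin S ≈ 1.5196.
Median from S: ½√(2·TS² + 2·SR² − RT²) ≈ 0.6085.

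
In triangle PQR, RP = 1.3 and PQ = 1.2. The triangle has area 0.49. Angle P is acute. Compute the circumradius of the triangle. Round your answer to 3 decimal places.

From area = ½·RP·PQ·sin P, we get sin P = 2·area/(RP·PQ) ≈ 0.62821.
Taking the acute solution, ∠P ≈ 0.6792 rad.
Law of cosines then gives QR ≈ 0.83815.
Circumradius = QR/(2 sin P) ≈ 0.6671.

0.667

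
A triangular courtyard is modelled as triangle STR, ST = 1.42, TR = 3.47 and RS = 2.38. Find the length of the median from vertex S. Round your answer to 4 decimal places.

0.9111

Median from S: ½√(2·RS² + 2·ST² − TR²) ≈ 0.91114.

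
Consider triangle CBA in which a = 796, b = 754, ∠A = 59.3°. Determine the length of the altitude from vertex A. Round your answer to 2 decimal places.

Law of sines: sin B = b·sin A/a ≈ 0.81448.
Since a ≥ b, only the acute value applies: ∠B ≈ 54.54°.
Then ∠C = 180° − ∠A − ∠B ≈ 66.16°.
Law of sines gives c = a·sin C/sin A ≈ 846.78.
Area = ½·a·b·sin C ≈ 2.745e+05.
The altitude from A has length 2·area/a ≈ 689.69.

689.69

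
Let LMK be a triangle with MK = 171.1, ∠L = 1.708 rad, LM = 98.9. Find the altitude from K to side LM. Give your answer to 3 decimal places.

125.557

Law of sines: sin K = LM·sin L/MK ≈ 0.57259.
Since MK ≥ LM, only the acute value applies: ∠K ≈ 0.610 rad.
Then ∠M = π − ∠L − ∠K ≈ 0.824 rad.
Law of sines gives KL = MK·sin M/sin L ≈ 126.75.
Area = ½·MK·LM·sin M ≈ 6208.8.
The altitude from K has length 2·area/LM ≈ 125.56.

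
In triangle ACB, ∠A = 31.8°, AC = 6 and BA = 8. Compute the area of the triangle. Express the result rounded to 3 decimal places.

area ≈ 12.647

Area = ½·BA·AC·sin A ≈ 12.647.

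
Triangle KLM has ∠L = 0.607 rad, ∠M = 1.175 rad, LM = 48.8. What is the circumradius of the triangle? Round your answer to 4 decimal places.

R ≈ 24.9545

The third angle is ∠K = π − ∠L − ∠M = 1.360 rad.
Law of sines: MK = LM·sin L/sin K ≈ 28.468.
Law of sines: KL = LM·sin M/sin K ≈ 46.051.
Circumradius = LM/(2 sin K) ≈ 24.955.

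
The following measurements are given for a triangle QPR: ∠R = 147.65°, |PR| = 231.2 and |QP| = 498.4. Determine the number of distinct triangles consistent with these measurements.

|PR|·sin R = 231.2·sin(147.65°) ≈ 123.7.
Since ∠R is not acute, a triangle exists only if |QP| > |PR|; here |QP| > |PR|, so there is exactly one triangle.

1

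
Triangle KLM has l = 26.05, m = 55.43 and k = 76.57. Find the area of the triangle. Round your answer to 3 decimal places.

Semiperimeter s = (76.57 + 26.05 + 55.43)/2 = 79.025.
Heron's formula: area = √(79.025·2.455·52.975·23.595) ≈ 492.44.

492.440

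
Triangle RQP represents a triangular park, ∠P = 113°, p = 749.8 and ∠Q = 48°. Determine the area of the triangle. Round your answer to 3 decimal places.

73883.961

The third angle is ∠R = 180° − ∠Q − ∠P = 19.00°.
Law of sines: r = p·sin R/sin P ≈ 265.19.
Law of sines: q = p·sin Q/sin P ≈ 605.33.
Area = ½·p·r·sin Q ≈ 73884.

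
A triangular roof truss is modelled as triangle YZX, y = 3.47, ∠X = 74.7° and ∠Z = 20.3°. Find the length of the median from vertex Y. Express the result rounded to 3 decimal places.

m_Y ≈ 1.834

The third angle is ∠Y = 180° − ∠Z − ∠X = 85.00°.
Law of sines: z = y·sin Z/sin Y ≈ 1.2085.
Law of sines: x = y·sin X/sin Y ≈ 3.3598.
Median from Y: ½√(2·z² + 2·x² − y²) ≈ 1.8341.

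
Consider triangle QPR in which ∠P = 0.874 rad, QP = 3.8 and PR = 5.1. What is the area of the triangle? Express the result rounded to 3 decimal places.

Area = ½·QP·PR·sin P ≈ 7.4313.

7.431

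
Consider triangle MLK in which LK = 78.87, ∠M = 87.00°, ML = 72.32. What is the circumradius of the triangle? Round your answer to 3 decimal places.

Law of sines: sin K = ML·sin M/LK ≈ 0.91570.
Since LK ≥ ML, only the acute value applies: ∠K ≈ 66.30°.
Then ∠L = 180° − ∠M − ∠K ≈ 26.70°.
Law of sines gives KM = LK·sin L/sin M ≈ 35.481.
Circumradius = LK/(2 sin M) ≈ 39.489.

R ≈ 39.489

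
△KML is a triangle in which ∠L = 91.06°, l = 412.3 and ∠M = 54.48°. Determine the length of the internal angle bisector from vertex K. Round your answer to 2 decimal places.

353.43

The third angle is ∠K = 180° − ∠M − ∠L = 34.46°.
Law of sines: k = l·sin K/sin L ≈ 233.33.
Law of sines: m = l·sin M/sin L ≈ 335.63.
The bisector from K has length 2·m·l·cos(∠K/2)/(m+l) ≈ 353.43.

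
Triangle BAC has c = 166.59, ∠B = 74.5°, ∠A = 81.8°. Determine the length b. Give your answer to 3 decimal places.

The third angle is ∠C = 180° − ∠B − ∠A = 23.70°.
Law of sines: b = c·sin B/sin C ≈ 399.38.

399.383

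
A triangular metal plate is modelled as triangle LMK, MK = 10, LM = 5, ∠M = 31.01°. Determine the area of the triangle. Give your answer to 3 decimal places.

Area = ½·LM·MK·sin M ≈ 12.88.

area ≈ 12.880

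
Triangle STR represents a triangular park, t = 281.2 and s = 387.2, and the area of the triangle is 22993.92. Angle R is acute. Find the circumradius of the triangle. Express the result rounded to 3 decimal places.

From area = ½·s·t·sin R, we get sin R = 2·area/(s·t) ≈ 0.42237.
Taking the acute solution, ∠R ≈ 24.98°.
Law of cosines then gives r ≈ 177.8.
Circumradius = r/(2 sin R) ≈ 210.48.

210.481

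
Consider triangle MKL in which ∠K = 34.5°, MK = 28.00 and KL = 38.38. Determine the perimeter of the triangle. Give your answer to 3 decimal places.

perimeter ≈ 88.420

By the law of cosines, LM² = MK² + KL² − 2·MK·KL·cos K = 485.75, so LM ≈ 22.04.
Semiperimeter s = (38.38+22.04+28)/2 = 44.21.
Perimeter = 38.38 + 22.04 + 28 = 88.42.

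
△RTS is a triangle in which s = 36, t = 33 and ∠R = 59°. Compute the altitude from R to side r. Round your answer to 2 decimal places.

29.88

By the law of cosines, r² = t² + s² − 2·t·s·cos R = 1161.3, so r ≈ 34.077.
Area = ½·t·s·sin R ≈ 509.16.
The altitude from R has length 2·area/r ≈ 29.882.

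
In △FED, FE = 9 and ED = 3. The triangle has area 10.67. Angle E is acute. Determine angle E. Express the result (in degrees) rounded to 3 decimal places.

∠E ≈ 52.220°

From area = ½·FE·ED·sin E, we get sin E = 2·area/(FE·ED) ≈ 0.79037.
Taking the acute solution, ∠E ≈ 52.22°.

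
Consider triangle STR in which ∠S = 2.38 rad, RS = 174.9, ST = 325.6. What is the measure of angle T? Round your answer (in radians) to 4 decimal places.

By the law of cosines, TR² = RS² + ST² − 2·RS·ST·cos S = 2.1904e+05, so TR ≈ 468.01.
Law of cosines again: cos T = (ST² + TR² − RS²)/(2·ST·TR) ≈ 0.96618, so ∠T ≈ 0.261 rad.

∠T ≈ 0.2608 rad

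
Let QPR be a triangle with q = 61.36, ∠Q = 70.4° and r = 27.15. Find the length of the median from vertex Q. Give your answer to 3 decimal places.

39.143

Law of sines: sin R = r·sin Q/q ≈ 0.41683.
Since q ≥ r, only the acute value applies: ∠R ≈ 24.63°.
Then ∠P = 180° − ∠Q − ∠R ≈ 84.97°.
Law of sines gives p = q·sin P/sin Q ≈ 64.883.
Median from Q: ½√(2·p² + 2·r² − q²) ≈ 39.143.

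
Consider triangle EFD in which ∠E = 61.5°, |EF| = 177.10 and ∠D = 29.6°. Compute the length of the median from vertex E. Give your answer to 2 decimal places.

The third angle is ∠F = 180° − ∠D − ∠E = 88.90°.
Law of sines: |FD| = |EF|·sin E/sin D ≈ 315.09.
Law of sines: |DE| = |EF|·sin F/sin D ≈ 358.48.
Median from E: ½√(2·|DE|² + 2·|EF|² − |FD|²) ≈ 234.76.

m_E ≈ 234.76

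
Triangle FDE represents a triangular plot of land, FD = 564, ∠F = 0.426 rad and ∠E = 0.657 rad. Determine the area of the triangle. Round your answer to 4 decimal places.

The third angle is ∠D = π − ∠E − ∠F = 2.059 rad.
Law of sines: DE = FD·sin F/sin E ≈ 381.6.
Law of sines: EF = FD·sin D/sin E ≈ 815.76.
Area = ½·FD·DE·sin D ≈ 95061.

95061.3620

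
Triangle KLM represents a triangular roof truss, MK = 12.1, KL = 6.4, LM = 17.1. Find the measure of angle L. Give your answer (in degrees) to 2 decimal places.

31.33

By the law of cosines, cos L = (KL² + LM² − MK²) / (2·KL·LM) ≈ 0.85417, so ∠L ≈ 31.33°.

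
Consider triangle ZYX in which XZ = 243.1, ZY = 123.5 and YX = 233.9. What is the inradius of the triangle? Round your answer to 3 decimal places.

Semiperimeter s = (233.9 + 243.1 + 123.5)/2 = 300.25.
Heron's formula: area = √(300.25·66.35·57.15·176.75) ≈ 14186.
Inradius = area/s = 14186/300.25 ≈ 47.246.

r ≈ 47.246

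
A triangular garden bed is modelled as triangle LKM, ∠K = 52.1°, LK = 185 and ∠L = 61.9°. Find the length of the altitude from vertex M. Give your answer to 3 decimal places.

The third angle is ∠M = 180° − ∠L − ∠K = 66.00°.
Law of sines: KM = LK·sin L/sin M ≈ 178.64.
Law of sines: ML = LK·sin K/sin M ≈ 159.8.
Area = ½·LK·KM·sin K ≈ 13039.
The altitude from M has length 2·area/LK ≈ 140.96.

h_M ≈ 140.960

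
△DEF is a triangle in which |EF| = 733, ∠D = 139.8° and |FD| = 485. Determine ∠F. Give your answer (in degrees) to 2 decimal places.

14.92

Law of sines: sin E = |FD|·sin D/|EF| ≈ 0.42708.
Since |EF| ≥ |FD|, only the acute value applies: ∠E ≈ 25.28°.
Then ∠F = 180° − ∠D − ∠E ≈ 14.92°.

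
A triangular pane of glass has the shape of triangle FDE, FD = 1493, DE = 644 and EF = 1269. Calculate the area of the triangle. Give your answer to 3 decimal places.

area ≈ 405424.338

Semiperimeter s = (644 + 1269 + 1493)/2 = 1703.
Heron's formula: area = √(1703·1059·434·210) ≈ 4.0542e+05.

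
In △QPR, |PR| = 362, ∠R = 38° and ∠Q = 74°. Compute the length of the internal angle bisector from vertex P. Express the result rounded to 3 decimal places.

The third angle is ∠P = 180° − ∠R − ∠Q = 68.00°.
Law of sines: |RQ| = |PR|·sin P/sin Q ≈ 349.17.
Law of sines: |QP| = |PR|·sin R/sin Q ≈ 231.85.
The bisector from P has length 2·|QP|·|PR|·cos(∠P/2)/(|QP|+|PR|) ≈ 234.34.

t_P ≈ 234.339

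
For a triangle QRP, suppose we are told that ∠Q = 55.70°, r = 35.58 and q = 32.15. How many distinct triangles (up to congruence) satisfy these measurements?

r·sin Q = 35.58·sin(55.70°) ≈ 29.39.
Since r sin Q < q < r (29.39 < 32.15 < 35.58), two triangles exist.

2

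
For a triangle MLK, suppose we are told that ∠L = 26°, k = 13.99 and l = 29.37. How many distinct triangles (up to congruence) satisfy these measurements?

1

k·sin L = 13.99·sin(26°) ≈ 6.133.
Since l ≥ k, exactly one triangle exists.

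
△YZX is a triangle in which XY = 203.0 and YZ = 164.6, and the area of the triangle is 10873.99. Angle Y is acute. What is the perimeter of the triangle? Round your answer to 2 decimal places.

From area = ½·XY·YZ·sin Y, we get sin Y = 2·area/(XY·YZ) ≈ 0.65087.
Taking the acute solution, ∠Y ≈ 40.61°.
Law of cosines then gives ZX ≈ 132.54.
Perimeter = 132.54 + 203 + 164.6 = 500.14.

perimeter ≈ 500.14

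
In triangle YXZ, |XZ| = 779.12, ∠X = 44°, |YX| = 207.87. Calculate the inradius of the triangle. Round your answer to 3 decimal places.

By the law of cosines, |ZY|² = |YX|² + |XZ|² − 2·|YX|·|XZ|·cos X = 4.1724e+05, so |ZY| ≈ 645.94.
Area = ½·|YX|·|XZ|·sin X ≈ 56252.
Semiperimeter s = (779.12+645.94+207.87)/2 = 816.46.
Inradius = area/s = 56252/816.46 ≈ 68.897.

r ≈ 68.897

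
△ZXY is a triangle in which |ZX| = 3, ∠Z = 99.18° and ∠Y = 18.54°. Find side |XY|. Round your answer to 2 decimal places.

9.31

The third angle is ∠X = 180° − ∠Y − ∠Z = 62.28°.
Law of sines: |XY| = |ZX|·sin Z/sin Y ≈ 9.3141.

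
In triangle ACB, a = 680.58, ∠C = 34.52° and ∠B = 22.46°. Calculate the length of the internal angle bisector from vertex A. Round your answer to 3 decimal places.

t_A ≈ 176.706

The third angle is ∠A = 180° − ∠C − ∠B = 123.02°.
Law of sines: c = a·sin C/sin A ≈ 459.98.
Law of sines: b = a·sin B/sin A ≈ 310.09.
The bisector from A has length 2·c·b·cos(∠A/2)/(c+b) ≈ 176.71.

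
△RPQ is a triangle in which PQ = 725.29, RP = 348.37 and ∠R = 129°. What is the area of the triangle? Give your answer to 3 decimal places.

61406.547

Law of sines: sin Q = RP·sin R/PQ ≈ 0.37328.
Since PQ ≥ RP, only the acute value applies: ∠Q ≈ 21.92°.
Then ∠P = 180° − ∠R − ∠Q ≈ 29.08°.
Law of sines gives QR = PQ·sin P/sin R ≈ 453.63.
Area = ½·PQ·RP·sin P ≈ 61407.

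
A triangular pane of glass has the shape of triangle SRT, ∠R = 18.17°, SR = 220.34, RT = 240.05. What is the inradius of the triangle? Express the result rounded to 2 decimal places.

r ≈ 30.79

By the law of cosines, TS² = SR² + RT² − 2·SR·RT·cos R = 5663.4, so TS ≈ 75.256.
Area = ½·SR·RT·sin R ≈ 8246.9.
Semiperimeter s = (240.05+75.256+220.34)/2 = 267.82.
Inradius = area/s = 8246.9/267.82 ≈ 30.793.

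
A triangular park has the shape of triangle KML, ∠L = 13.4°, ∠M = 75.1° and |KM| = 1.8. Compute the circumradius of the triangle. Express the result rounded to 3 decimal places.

The third angle is ∠K = 180° − ∠M − ∠L = 91.50°.
Law of sines: |ML| = |KM|·sin K/sin L ≈ 7.7644.
Law of sines: |LK| = |KM|·sin M/sin L ≈ 7.5059.
Circumradius = |KM|/(2 sin L) ≈ 3.8835.

3.884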